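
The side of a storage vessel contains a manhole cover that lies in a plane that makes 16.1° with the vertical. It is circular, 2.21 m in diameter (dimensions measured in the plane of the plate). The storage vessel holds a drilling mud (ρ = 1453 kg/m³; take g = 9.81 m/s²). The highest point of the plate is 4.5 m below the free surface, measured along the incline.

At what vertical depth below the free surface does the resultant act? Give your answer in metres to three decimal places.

γ = ρg = 1453 × 9.81 / 1000 = 14.25393 kN/m³.
The plate makes 16.1° with the vertical, i.e. θ = 90° − 16.1° = 73.9° to the horizontal. Measuring y along the incline from the free-surface line, vertical depth h = y·sinθ with sinθ = 0.960779.
The centroid is at the centre, 1.105 m below the top of the plate, so y_c = 4.5 + 1.105 = 5.605 m and h_c = 5.605 × 0.960779 = 5.38517 m.
A = π(1.105)² = 3.83596 m².
Resultant F = γ·h_c·A = 14.25393 × 5.38517 × 3.83596 = 294.448 kN.
I_c = πr⁴/4 = π × 1.105⁴/4 = 1.17095 m⁴.
Centre of pressure: y_p = y_c + I_c/(y_c·A) = 5.605 + 1.17095/(5.605 × 3.83596) = 5.605 + 0.0544614 = 5.65946 m along the plane.
Vertically, h_p = y_p·sinθ = 5.65946 × 0.960779 = 5.43749 m.

h_p = 5.437 m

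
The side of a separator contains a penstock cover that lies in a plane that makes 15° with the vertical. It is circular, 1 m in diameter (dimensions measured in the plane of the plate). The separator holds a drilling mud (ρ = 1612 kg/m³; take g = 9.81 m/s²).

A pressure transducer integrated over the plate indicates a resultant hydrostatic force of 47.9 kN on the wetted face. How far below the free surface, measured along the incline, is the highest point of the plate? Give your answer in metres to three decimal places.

y_top ≈ 3.493 m

γ = ρg = 1612 × 9.81 / 1000 = 15.81372 kN/m³.
A = π(0.5)² = 0.785398 m².
From F = γ·h_c·A, the centroid depth is h_c = 47.9/(15.81372 × 0.785398) = 3.85666 m.
The plate makes 15° with the vertical, i.e. θ = 90° − 15° = 75° to the horizontal. Measuring y along the incline from the free-surface line, vertical depth h = y·sinθ with sinθ = 0.965926.
Along the incline, y_c = h_c/sinθ = 3.85666/0.965926 = 3.99271 m.
The centroid is at the centre, 0.5 m below the top of the plate, so the highest point sits at y_top = 3.99271 − 0.5 = 3.49271 m along the incline.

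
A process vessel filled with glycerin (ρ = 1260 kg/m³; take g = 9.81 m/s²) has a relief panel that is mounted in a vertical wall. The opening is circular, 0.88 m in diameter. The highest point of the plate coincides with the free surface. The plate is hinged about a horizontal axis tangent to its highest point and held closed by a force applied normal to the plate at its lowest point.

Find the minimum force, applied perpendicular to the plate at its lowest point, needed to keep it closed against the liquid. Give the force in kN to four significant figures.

P ≈ 2.067 kN

γ = ρg = 1260 × 9.81 / 1000 = 12.3606 kN/m³.
The centroid is at the centre, 0.44 m below the top of the plate, so the centroid depth is h_c = 0.44 m.
A = π(0.44)² = 0.608212 m².
Resultant F = γ·h_c·A = 12.3606 × 0.44 × 0.608212 = 3.30786 kN.
I_c = πr⁴/4 = π × 0.44⁴/4 = 0.0294375 m⁴.
Centre of pressure: y_p = y_c + I_c/(y_c·A) = 0.44 + 0.0294375/(0.44 × 0.608212) = 0.44 + 0.11 = 0.55 m along the plane.
The resultant acts 0.44 + 0.11 = 0.55 m (along the plate) below the hinge at the top edge, so the moment about the hinge is M = F × 0.55 = 3.30786 × 0.55 = 1.81932 kN·m.
A normal force at the bottom, 0.88 m from the hinge, must supply this moment: P = 1.81932/0.88 = 2.06741 kN.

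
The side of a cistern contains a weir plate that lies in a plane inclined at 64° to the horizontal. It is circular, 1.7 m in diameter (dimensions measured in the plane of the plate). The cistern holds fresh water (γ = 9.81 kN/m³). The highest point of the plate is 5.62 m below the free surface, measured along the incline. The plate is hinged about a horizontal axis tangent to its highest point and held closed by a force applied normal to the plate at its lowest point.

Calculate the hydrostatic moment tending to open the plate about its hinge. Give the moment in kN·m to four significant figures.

γ = 9.81 kN/m³.
Let θ = 64° be the plate's angle to the horizontal; measure y along the incline from where the plane meets the free surface. Vertical depth h = y·sinθ with sinθ = 0.898794.
The centroid is at the centre, 0.85 m below the top of the plate, so y_c = 5.62 + 0.85 = 6.47 m and h_c = 6.47 × 0.898794 = 5.8152 m.
A = π(0.85)² = 2.2698 m².
Resultant F = γ·h_c·A = 9.81 × 5.8152 × 2.2698 = 129.486 kN.
I_c = πr⁴/4 = π × 0.85⁴/4 = 0.409983 m⁴.
Centre of pressure: y_p = y_c + I_c/(y_c·A) = 6.47 + 0.409983/(6.47 × 2.2698) = 6.47 + 0.0279173 = 6.49792 m along the plane.
The resultant acts 0.85 + 0.0279173 = 0.877917 m (along the plate) below the hinge at the top edge, so the moment about the hinge is M = F × 0.877917 = 129.486 × 0.877917 = 113.678 kN·m.

M ≈ 113.7 kN·m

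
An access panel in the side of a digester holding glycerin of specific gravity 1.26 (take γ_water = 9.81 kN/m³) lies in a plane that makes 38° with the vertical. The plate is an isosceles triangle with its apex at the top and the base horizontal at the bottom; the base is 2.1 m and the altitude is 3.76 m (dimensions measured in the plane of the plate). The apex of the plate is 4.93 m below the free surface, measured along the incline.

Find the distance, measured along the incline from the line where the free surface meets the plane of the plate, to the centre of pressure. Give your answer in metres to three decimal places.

y_p = 7.542 m

γ = 1.26 × 9.81 = 12.3606 kN/m³.
The plate makes 38° with the vertical, i.e. θ = 90° − 38° = 52° to the horizontal. Measuring y along the incline from the free-surface line, vertical depth h = y·sinθ with sinθ = 0.788011.
With the apex up, the centroid sits 2h/3 = 2 × 3.76/3 = 2.50667 m below the apex, so y_c = 4.93 + 2.50667 = 7.43667 m and h_c = 7.43667 × 0.788011 = 5.86018 m.
A = ½ × 2.1 × 3.76 = 3.948 m².
Resultant F = γ·h_c·A = 12.3606 × 5.86018 × 3.948 = 285.975 kN.
I_c = b·h³/36 = 2.1 × 3.76³/36 = 3.10085 m⁴.
Centre of pressure: y_p = y_c + I_c/(y_c·A) = 7.43667 + 3.10085/(7.43667 × 3.948) = 7.43667 + 0.105615 = 7.54229 m along the plane.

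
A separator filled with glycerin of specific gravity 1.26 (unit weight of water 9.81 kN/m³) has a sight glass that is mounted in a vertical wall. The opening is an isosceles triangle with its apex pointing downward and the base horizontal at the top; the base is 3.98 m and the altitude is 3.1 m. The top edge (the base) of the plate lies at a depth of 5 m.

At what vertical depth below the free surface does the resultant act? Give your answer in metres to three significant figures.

h_p = 6.12 m

γ = 1.26 × 9.81 = 12.3606 kN/m³.
With the apex down, the centroid sits h/3 = 3.1/3 = 1.03333 m below the base (the top edge), so the centroid depth is h_c = 5 + 1.03333 = 6.03333 m.
A = ½ × 3.98 × 3.1 = 6.169 m².
Resultant F = γ·h_c·A = 12.3606 × 6.03333 × 6.169 = 460.057 kN.
I_c = b·h³/36 = 3.98 × 3.1³/36 = 3.29356 m⁴.
Centre of pressure: y_p = y_c + I_c/(y_c·A) = 6.03333 + 3.29356/(6.03333 × 6.169) = 6.03333 + 0.0884899 = 6.12182 m along the plane.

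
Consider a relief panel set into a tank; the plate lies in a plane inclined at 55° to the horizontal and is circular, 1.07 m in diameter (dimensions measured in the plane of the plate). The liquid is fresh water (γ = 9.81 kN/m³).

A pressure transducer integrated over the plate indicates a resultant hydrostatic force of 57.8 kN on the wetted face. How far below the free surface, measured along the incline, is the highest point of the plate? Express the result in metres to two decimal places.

γ = 9.81 kN/m³.
A = π(0.535)² = 0.899202 m².
From F = γ·h_c·A, the centroid depth is h_c = 57.8/(9.81 × 0.899202) = 6.55242 m.
Let θ = 55° be the plate's angle to the horizontal; measure y along the incline from where the plane meets the free surface. Vertical depth h = y·sinθ with sinθ = 0.819152.
Along the incline, y_c = h_c/sinθ = 6.55242/0.819152 = 7.99903 m.
The centroid is at the centre, 0.535 m below the top of the plate, so the highest point sits at y_top = 7.99903 − 0.535 = 7.46403 m along the incline.

y_top ≈ 7.46 m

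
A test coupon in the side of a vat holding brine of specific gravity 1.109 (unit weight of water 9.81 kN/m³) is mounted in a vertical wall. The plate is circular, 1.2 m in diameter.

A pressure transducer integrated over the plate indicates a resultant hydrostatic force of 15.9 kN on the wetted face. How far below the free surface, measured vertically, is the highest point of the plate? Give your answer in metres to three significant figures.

d_top ≈ 0.692 m

γ = 1.109 × 9.81 = 10.87929 kN/m³.
A = π(0.6)² = 1.13097 m².
From F = γ·h_c·A, the centroid depth is h_c = 15.9/(10.87929 × 1.13097) = 1.29225 m.
The centroid is at the centre, 0.6 m below the top of the plate, so the highest point sits at h_top = 1.29225 − 0.6 = 0.69225 m below the surface.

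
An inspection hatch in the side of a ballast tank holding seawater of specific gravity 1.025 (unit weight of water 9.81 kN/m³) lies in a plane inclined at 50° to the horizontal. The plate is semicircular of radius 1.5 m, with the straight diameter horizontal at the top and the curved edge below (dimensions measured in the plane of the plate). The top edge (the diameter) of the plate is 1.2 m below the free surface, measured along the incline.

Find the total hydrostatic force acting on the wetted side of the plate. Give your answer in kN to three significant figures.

γ = 1.025 × 9.81 = 10.05525 kN/m³.
Let θ = 50° be the plate's angle to the horizontal; measure y along the incline from where the plane meets the free surface. Vertical depth h = y·sinθ with sinθ = 0.766044.
The centroid of a semicircle lies 4r/(3π) = 0.63662 m from the diameter, here below the top edge, so y_c = 1.2 + 0.63662 = 1.83662 m and h_c = 1.83662 × 0.766044 = 1.40693 m.
A = πr²/2 = π × 1.5²/2 = 3.53429 m².
Resultant F = γ·h_c·A = 10.05525 × 1.40693 × 3.53429 = 49.9997 kN.

F ≈ 50.0 kN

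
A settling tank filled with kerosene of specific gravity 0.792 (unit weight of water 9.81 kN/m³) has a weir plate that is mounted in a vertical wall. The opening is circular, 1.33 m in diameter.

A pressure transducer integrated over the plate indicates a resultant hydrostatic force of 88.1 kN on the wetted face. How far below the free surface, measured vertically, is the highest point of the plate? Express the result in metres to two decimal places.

d_top ≈ 7.50 m

γ = 0.792 × 9.81 = 7.76952 kN/m³.
A = π(0.665)² = 1.38929 m².
From F = γ·h_c·A, the centroid depth is h_c = 88.1/(7.76952 × 1.38929) = 8.16185 m.
The centroid is at the centre, 0.665 m below the top of the plate, so the highest point sits at h_top = 8.16185 − 0.665 = 7.49685 m below the surface.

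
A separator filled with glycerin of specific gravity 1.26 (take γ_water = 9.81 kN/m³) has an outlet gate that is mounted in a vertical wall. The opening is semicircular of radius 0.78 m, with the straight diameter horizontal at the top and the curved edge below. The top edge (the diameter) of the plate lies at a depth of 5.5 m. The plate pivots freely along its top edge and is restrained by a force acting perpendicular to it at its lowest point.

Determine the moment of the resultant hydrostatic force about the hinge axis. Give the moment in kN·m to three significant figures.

γ = 1.26 × 9.81 = 12.3606 kN/m³.
The centroid of a semicircle lies 4r/(3π) = 0.331042 m from the diameter, here below the top edge, so the centroid depth is h_c = 5.5 + 0.331042 = 5.83104 m.
A = πr²/2 = π × 0.78²/2 = 0.955672 m².
Resultant F = γ·h_c·A = 12.3606 × 5.83104 × 0.955672 = 68.8802 kN.
I_c = (π/8 − 8/(9π))·r⁴ = 0.109757 × 0.78⁴ = 0.0406266 m⁴.
Centre of pressure: y_p = y_c + I_c/(y_c·A) = 5.83104 + 0.0406266/(5.83104 × 0.955672) = 5.83104 + 0.00729047 = 5.83833 m along the plane.
The resultant acts 0.331042 + 0.00729047 = 0.338332 m (along the plate) below the hinge at the top edge, so the moment about the hinge is M = F × 0.338332 = 68.8802 × 0.338332 = 23.3044 kN·m.

M ≈ 23.3 kN·m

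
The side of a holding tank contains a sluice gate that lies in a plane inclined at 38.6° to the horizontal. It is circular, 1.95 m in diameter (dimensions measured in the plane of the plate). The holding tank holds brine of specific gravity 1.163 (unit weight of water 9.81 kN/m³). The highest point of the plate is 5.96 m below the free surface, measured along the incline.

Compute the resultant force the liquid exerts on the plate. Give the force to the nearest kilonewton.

F ≈ 147 kN

γ = 1.163 × 9.81 = 11.40903 kN/m³.
Let θ = 38.6° be the plate's angle to the horizontal; measure y along the incline from where the plane meets the free surface. Vertical depth h = y·sinθ with sinθ = 0.623880.
The centroid is at the centre, 0.975 m below the top of the plate, so y_c = 5.96 + 0.975 = 6.935 m and h_c = 6.935 × 0.623880 = 4.32661 m.
A = π(0.975)² = 2.98648 m².
Resultant F = γ·h_c·A = 11.40903 × 4.32661 × 2.98648 = 147.42 kN.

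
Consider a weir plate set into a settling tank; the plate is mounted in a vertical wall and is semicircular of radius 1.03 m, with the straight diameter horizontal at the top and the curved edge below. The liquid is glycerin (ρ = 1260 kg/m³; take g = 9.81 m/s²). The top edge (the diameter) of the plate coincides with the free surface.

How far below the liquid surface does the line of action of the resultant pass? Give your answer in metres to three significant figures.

h_p = 0.607 m

γ = ρg = 1260 × 9.81 / 1000 = 12.3606 kN/m³.
The centroid of a semicircle lies 4r/(3π) = 0.437146 m from the diameter, here below the top edge, so the centroid depth is h_c = 0.437146 m.
A = πr²/2 = π × 1.03²/2 = 1.66646 m².
Resultant F = γ·h_c·A = 12.3606 × 0.437146 × 1.66646 = 9.00453 kN.
I_c = (π/8 − 8/(9π))·r⁴ = 0.109757 × 1.03⁴ = 0.123532 m⁴.
Centre of pressure: y_p = y_c + I_c/(y_c·A) = 0.437146 + 0.123532/(0.437146 × 1.66646) = 0.437146 + 0.169574 = 0.60672 m along the plane.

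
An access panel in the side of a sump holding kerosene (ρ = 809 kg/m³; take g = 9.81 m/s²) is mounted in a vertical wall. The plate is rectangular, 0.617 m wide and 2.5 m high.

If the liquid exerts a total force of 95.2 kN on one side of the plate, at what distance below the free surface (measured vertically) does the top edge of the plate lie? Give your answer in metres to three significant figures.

d_top ≈ 6.53 m

γ = ρg = 809 × 9.81 / 1000 = 7.93629 kN/m³.
A = 0.617 × 2.5 = 1.5425 m².
From F = γ·h_c·A, the centroid depth is h_c = 95.2/(7.93629 × 1.5425) = 7.77668 m.
The centroid lies 2.5/2 = 1.25 m below the top edge, so the top edge sits at h_top = 7.77668 − 1.25 = 6.52668 m below the surface.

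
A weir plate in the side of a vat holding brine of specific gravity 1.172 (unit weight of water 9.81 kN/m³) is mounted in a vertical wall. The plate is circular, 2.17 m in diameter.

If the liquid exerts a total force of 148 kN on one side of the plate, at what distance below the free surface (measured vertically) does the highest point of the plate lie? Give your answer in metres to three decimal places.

d_top ≈ 2.396 m

γ = 1.172 × 9.81 = 11.49732 kN/m³.
A = π(1.085)² = 3.69836 m².
From F = γ·h_c·A, the centroid depth is h_c = 148/(11.49732 × 3.69836) = 3.48061 m.
The centroid is at the centre, 1.085 m below the top of the plate, so the highest point sits at h_top = 3.48061 − 1.085 = 2.39561 m below the surface.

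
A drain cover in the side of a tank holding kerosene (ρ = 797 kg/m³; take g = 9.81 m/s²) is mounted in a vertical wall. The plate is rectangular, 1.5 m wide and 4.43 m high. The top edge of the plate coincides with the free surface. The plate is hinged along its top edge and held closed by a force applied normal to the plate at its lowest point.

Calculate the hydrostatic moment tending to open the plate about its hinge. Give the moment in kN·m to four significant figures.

M ≈ 339.9 kN·m

γ = ρg = 797 × 9.81 / 1000 = 7.81857 kN/m³.
The centroid lies 4.43/2 = 2.215 m below the top edge, so the centroid depth is h_c = 2.215 m.
A = 1.5 × 4.43 = 6.645 m².
Resultant F = γ·h_c·A = 7.81857 × 2.215 × 6.645 = 115.079 kN.
I_c = b·h³/12 = 1.5 × 4.43³/12 = 10.8673 m⁴.
Centre of pressure: y_p = y_c + I_c/(y_c·A) = 2.215 + 10.8673/(2.215 × 6.645) = 2.215 + 0.738334 = 2.95333 m along the plane.
The resultant acts 2.215 + 0.738334 = 2.95333 m (along the plate) below the hinge at the top edge, so the moment about the hinge is M = F × 2.95333 = 115.079 × 2.95333 = 339.866 kN·m.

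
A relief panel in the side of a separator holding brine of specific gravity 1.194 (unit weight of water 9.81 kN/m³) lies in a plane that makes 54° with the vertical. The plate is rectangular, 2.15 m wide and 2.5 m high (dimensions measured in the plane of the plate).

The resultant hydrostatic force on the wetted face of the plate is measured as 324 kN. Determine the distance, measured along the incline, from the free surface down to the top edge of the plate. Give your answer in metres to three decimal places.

y_top ≈ 7.505 m

γ = 1.194 × 9.81 = 11.71314 kN/m³.
A = 2.15 × 2.5 = 5.375 m².
From F = γ·h_c·A, the centroid depth is h_c = 324/(11.71314 × 5.375) = 5.14628 m.
The plate makes 54° with the vertical, i.e. θ = 90° − 54° = 36° to the horizontal. Measuring y along the incline from the free-surface line, vertical depth h = y·sinθ with sinθ = 0.587785.
Along the incline, y_c = h_c/sinθ = 5.14628/0.587785 = 8.75538 m.
The centroid lies 2.5/2 = 1.25 m below the top edge, so the top edge sits at y_top = 8.75538 − 1.25 = 7.50538 m along the incline.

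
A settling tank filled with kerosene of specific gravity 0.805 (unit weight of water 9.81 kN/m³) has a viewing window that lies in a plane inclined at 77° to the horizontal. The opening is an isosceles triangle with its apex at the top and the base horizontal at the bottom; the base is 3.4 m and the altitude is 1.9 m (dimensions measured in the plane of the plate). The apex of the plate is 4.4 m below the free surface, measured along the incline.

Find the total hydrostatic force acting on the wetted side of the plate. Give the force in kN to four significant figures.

γ = 0.805 × 9.81 = 7.89705 kN/m³.
Let θ = 77° be the plate's angle to the horizontal; measure y along the incline from where the plane meets the free surface. Vertical depth h = y·sinθ with sinθ = 0.974370.
With the apex up, the centroid sits 2h/3 = 2 × 1.9/3 = 1.26667 m below the apex, so y_c = 4.4 + 1.26667 = 5.66667 m and h_c = 5.66667 × 0.974370 = 5.52143 m.
A = ½ × 3.4 × 1.9 = 3.23 m².
Resultant F = γ·h_c·A = 7.89705 × 5.52143 × 3.23 = 140.838 kN.

F ≈ 140.8 kN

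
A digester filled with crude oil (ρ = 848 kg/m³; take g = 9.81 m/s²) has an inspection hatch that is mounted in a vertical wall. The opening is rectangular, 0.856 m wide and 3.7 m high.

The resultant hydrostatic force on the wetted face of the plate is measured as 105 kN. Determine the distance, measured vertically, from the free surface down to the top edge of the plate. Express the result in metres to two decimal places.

d_top ≈ 2.14 m

γ = ρg = 848 × 9.81 / 1000 = 8.31888 kN/m³.
A = 0.856 × 3.7 = 3.1672 m².
From F = γ·h_c·A, the centroid depth is h_c = 105/(8.31888 × 3.1672) = 3.98519 m.
The centroid lies 3.7/2 = 1.85 m below the top edge, so the top edge sits at h_top = 3.98519 − 1.85 = 2.13519 m below the surface.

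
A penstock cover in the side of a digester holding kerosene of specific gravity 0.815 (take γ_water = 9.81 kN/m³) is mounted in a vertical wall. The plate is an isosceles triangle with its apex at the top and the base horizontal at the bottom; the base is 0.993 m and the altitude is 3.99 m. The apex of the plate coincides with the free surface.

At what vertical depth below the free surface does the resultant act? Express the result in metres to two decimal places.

h_p = 2.99 m

γ = 0.815 × 9.81 = 7.99515 kN/m³.
With the apex up, the centroid sits 2h/3 = 2 × 3.99/3 = 2.66 m below the apex, so the centroid depth is h_c = 2.66 m.
A = ½ × 0.993 × 3.99 = 1.98104 m².
Resultant F = γ·h_c·A = 7.99515 × 2.66 × 1.98104 = 42.131 kN.
I_c = b·h³/36 = 0.993 × 3.99³/36 = 1.75213 m⁴.
Centre of pressure: y_p = y_c + I_c/(y_c·A) = 2.66 + 1.75213/(2.66 × 1.98104) = 2.66 + 0.3325 = 2.9925 m along the plane.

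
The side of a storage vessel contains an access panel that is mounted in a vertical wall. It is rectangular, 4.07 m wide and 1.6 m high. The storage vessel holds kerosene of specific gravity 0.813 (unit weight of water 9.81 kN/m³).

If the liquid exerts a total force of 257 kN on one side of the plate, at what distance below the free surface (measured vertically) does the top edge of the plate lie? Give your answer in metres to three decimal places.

d_top ≈ 4.148 m

γ = 0.813 × 9.81 = 7.97553 kN/m³.
A = 4.07 × 1.6 = 6.512 m².
From F = γ·h_c·A, the centroid depth is h_c = 257/(7.97553 × 6.512) = 4.94834 m.
The centroid lies 1.6/2 = 0.8 m below the top edge, so the top edge sits at h_top = 4.94834 − 0.8 = 4.14834 m below the surface.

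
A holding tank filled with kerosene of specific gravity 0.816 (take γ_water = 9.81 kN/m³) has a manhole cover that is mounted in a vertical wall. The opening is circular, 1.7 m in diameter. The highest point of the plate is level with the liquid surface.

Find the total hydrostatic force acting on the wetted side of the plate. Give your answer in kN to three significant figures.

F ≈ 15.4 kN

γ = 0.816 × 9.81 = 8.00496 kN/m³.
The centroid is at the centre, 0.85 m below the top of the plate, so the centroid depth is h_c = 0.85 m.
A = π(0.85)² = 2.2698 m².
Resultant F = γ·h_c·A = 8.00496 × 0.85 × 2.2698 = 15.4442 kN.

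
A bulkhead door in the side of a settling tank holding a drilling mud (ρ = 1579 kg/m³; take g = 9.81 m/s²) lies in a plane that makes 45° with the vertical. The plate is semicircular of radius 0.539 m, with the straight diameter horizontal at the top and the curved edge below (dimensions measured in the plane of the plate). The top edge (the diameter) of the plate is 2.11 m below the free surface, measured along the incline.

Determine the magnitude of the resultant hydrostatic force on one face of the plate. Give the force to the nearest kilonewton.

γ = ρg = 1579 × 9.81 / 1000 = 15.48999 kN/m³.
The plate makes 45° with the vertical, i.e. θ = 90° − 45° = 45° to the horizontal. Measuring y along the incline from the free-surface line, vertical depth h = y·sinθ with sinθ = 0.707107.
The centroid of a semicircle lies 4r/(3π) = 0.228759 m from the diameter, here below the top edge, so y_c = 2.11 + 0.228759 = 2.33876 m and h_c = 2.33876 × 0.707107 = 1.65375 m.
A = πr²/2 = π × 0.539²/2 = 0.456349 m².
Resultant F = γ·h_c·A = 15.48999 × 1.65375 × 0.456349 = 11.6901 kN.

F ≈ 12 kN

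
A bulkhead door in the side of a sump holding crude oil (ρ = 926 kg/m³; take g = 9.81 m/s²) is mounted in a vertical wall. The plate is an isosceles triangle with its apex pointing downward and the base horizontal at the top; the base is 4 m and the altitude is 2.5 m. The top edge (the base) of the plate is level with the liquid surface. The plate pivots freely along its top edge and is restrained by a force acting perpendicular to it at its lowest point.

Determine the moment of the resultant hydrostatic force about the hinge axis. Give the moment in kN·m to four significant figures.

M ≈ 47.31 kN·m

γ = ρg = 926 × 9.81 / 1000 = 9.08406 kN/m³.
With the apex down, the centroid sits h/3 = 2.5/3 = 0.833333 m below the base (the top edge), so the centroid depth is h_c = 0.833333 m.
A = ½ × 4 × 2.5 = 5 m².
Resultant F = γ·h_c·A = 9.08406 × 0.833333 × 5 = 37.8502 kN.
I_c = b·h³/36 = 4 × 2.5³/36 = 1.73611 m⁴.
Centre of pressure: y_p = y_c + I_c/(y_c·A) = 0.833333 + 1.73611/(0.833333 × 5) = 0.833333 + 0.416667 = 1.25 m along the plane.
The resultant acts 0.833333 + 0.416667 = 1.25 m (along the plate) below the hinge at the top edge, so the moment about the hinge is M = F × 1.25 = 37.8502 × 1.25 = 47.3128 kN·m.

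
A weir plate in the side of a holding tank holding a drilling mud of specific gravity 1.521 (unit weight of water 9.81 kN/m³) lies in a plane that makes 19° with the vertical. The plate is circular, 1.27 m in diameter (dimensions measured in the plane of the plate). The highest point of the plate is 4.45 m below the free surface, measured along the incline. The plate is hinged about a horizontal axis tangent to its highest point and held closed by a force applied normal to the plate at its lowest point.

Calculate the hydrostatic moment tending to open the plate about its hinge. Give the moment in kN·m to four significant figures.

M ≈ 59.51 kN·m

γ = 1.521 × 9.81 = 14.92101 kN/m³.
The plate makes 19° with the vertical, i.e. θ = 90° − 19° = 71° to the horizontal. Measuring y along the incline from the free-surface line, vertical depth h = y·sinθ with sinθ = 0.945519.
The centroid is at the centre, 0.635 m below the top of the plate, so y_c = 4.45 + 0.635 = 5.085 m and h_c = 5.085 × 0.945519 = 4.80796 m.
A = π(0.635)² = 1.26677 m².
Resultant F = γ·h_c·A = 14.92101 × 4.80796 × 1.26677 = 90.8776 kN.
I_c = πr⁴/4 = π × 0.635⁴/4 = 0.127698 m⁴.
Centre of pressure: y_p = y_c + I_c/(y_c·A) = 5.085 + 0.127698/(5.085 × 1.26677) = 5.085 + 0.0198242 = 5.10482 m along the plane.
The resultant acts 0.635 + 0.0198242 = 0.654824 m (along the plate) below the hinge at the top edge, so the moment about the hinge is M = F × 0.654824 = 90.8776 × 0.654824 = 59.5088 kN·m.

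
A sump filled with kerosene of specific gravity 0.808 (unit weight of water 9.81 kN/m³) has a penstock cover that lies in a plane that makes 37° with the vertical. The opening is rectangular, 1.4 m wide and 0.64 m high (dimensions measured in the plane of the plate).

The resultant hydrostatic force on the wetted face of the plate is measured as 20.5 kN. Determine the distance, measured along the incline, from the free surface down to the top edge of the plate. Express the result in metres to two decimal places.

y_top ≈ 3.29 m

γ = 0.808 × 9.81 = 7.92648 kN/m³.
A = 1.4 × 0.64 = 0.896 m².
From F = γ·h_c·A, the centroid depth is h_c = 20.5/(7.92648 × 0.896) = 2.88646 m.
The plate makes 37° with the vertical, i.e. θ = 90° − 37° = 53° to the horizontal. Measuring y along the incline from the free-surface line, vertical depth h = y·sinθ with sinθ = 0.798636.
Along the incline, y_c = h_c/sinθ = 2.88646/0.798636 = 3.61424 m.
The centroid lies 0.64/2 = 0.32 m below the top edge, so the top edge sits at y_top = 3.61424 − 0.32 = 3.29424 m along the incline.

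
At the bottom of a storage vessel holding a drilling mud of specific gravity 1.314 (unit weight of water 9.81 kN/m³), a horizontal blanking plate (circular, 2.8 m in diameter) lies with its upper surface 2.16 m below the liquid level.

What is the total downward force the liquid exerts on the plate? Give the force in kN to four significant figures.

F ≈ 171.4 kN

γ = 1.314 × 9.81 = 12.89034 kN/m³.
The plate is horizontal, so pressure is uniform at p = γ·h = 12.89034 × 2.16 = 27.8431 kN/m².
A = π(1.4)² = 6.15752 m².
F = p·A = 27.8431 × 6.15752 = 171.444 kN.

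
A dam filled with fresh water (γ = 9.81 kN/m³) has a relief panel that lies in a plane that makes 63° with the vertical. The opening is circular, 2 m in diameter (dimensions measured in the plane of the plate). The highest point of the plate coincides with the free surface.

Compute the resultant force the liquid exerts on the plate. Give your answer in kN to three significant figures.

γ = 9.81 kN/m³.
The plate makes 63° with the vertical, i.e. θ = 90° − 63° = 27° to the horizontal. Measuring y along the incline from the free-surface line, vertical depth h = y·sinθ with sinθ = 0.453990.
The centroid is at the centre, 1 m below the top of the plate, so y_c = 1 m and h_c = 1 × 0.453990 = 0.45399 m.
A = π(1)² = 3.14159 m².
Resultant F = γ·h_c·A = 9.81 × 0.45399 × 3.14159 = 13.9915 kN.

F ≈ 14.0 kN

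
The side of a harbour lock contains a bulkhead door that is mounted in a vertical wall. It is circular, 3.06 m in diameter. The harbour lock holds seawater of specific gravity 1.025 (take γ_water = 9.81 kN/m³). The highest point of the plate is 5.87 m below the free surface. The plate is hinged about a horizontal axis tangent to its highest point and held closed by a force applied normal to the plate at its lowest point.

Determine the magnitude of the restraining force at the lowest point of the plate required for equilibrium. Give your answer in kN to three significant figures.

P ≈ 288 kN

γ = 1.025 × 9.81 = 10.05525 kN/m³.
The centroid is at the centre, 1.53 m below the top of the plate, so the centroid depth is h_c = 5.87 + 1.53 = 7.4 m.
A = π(1.53)² = 7.35415 m².
Resultant F = γ·h_c·A = 10.05525 × 7.4 × 7.35415 = 547.214 kN.
I_c = πr⁴/4 = π × 1.53⁴/4 = 4.30383 m⁴.
Centre of pressure: y_p = y_c + I_c/(y_c·A) = 7.4 + 4.30383/(7.4 × 7.35415) = 7.4 + 0.0790844 = 7.47908 m along the plane.
The resultant acts 1.53 + 0.0790844 = 1.60908 m (along the plate) below the hinge at the top edge, so the moment about the hinge is M = F × 1.60908 = 547.214 × 1.60908 = 880.511 kN·m.
A normal force at the bottom, 3.06 m from the hinge, must supply this moment: P = 880.511/3.06 = 287.749 kN.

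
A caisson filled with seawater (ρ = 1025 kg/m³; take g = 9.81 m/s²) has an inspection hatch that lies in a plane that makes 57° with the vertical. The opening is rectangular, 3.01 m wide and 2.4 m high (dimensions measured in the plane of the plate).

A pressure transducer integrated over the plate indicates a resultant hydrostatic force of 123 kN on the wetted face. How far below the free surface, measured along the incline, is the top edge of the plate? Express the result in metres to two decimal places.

y_top ≈ 1.91 m

γ = ρg = 1025 × 9.81 / 1000 = 10.05525 kN/m³.
A = 3.01 × 2.4 = 7.224 m².
From F = γ·h_c·A, the centroid depth is h_c = 123/(10.05525 × 7.224) = 1.6933 m.
The plate makes 57° with the vertical, i.e. θ = 90° − 57° = 33° to the horizontal. Measuring y along the incline from the free-surface line, vertical depth h = y·sinθ with sinθ = 0.544639.
Along the incline, y_c = h_c/sinθ = 1.6933/0.544639 = 3.10903 m.
The centroid lies 2.4/2 = 1.2 m below the top edge, so the top edge sits at y_top = 3.10903 − 1.2 = 1.90903 m along the incline.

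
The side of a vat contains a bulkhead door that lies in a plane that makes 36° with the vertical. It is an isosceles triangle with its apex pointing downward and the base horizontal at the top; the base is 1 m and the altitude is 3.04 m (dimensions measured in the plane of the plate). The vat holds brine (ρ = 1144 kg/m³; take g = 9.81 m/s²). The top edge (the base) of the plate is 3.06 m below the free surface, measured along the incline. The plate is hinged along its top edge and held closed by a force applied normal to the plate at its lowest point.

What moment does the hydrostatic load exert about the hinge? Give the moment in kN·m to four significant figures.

M ≈ 64.05 kN·m

γ = ρg = 1144 × 9.81 / 1000 = 11.22264 kN/m³.
The plate makes 36° with the vertical, i.e. θ = 90° − 36° = 54° to the horizontal. Measuring y along the incline from the free-surface line, vertical depth h = y·sinθ with sinθ = 0.809017.
With the apex down, the centroid sits h/3 = 3.04/3 = 1.01333 m below the base (the top edge), so y_c = 3.06 + 1.01333 = 4.07333 m and h_c = 4.07333 × 0.809017 = 3.29539 m.
A = ½ × 1 × 3.04 = 1.52 m².
Resultant F = γ·h_c·A = 11.22264 × 3.29539 × 1.52 = 56.2141 kN.
I_c = b·h³/36 = 1 × 3.04³/36 = 0.780402 m⁴.
Centre of pressure: y_p = y_c + I_c/(y_c·A) = 4.07333 + 0.780402/(4.07333 × 1.52) = 4.07333 + 0.126045 = 4.19938 m along the plane.
The resultant acts 1.01333 + 0.126045 = 1.13938 m (along the plate) below the hinge at the top edge, so the moment about the hinge is M = F × 1.13938 = 56.2141 × 1.13938 = 64.0492 kN·m.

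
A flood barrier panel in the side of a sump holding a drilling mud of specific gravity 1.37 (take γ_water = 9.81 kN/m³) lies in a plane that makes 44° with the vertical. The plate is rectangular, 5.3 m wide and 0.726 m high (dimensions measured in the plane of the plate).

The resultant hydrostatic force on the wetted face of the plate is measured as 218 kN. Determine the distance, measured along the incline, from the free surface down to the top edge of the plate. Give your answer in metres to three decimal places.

y_top ≈ 5.497 m

γ = 1.37 × 9.81 = 13.4397 kN/m³.
A = 5.3 × 0.726 = 3.8478 m².
From F = γ·h_c·A, the centroid depth is h_c = 218/(13.4397 × 3.8478) = 4.21555 m.
The plate makes 44° with the vertical, i.e. θ = 90° − 44° = 46° to the horizontal. Measuring y along the incline from the free-surface line, vertical depth h = y·sinθ with sinθ = 0.719340.
Along the incline, y_c = h_c/sinθ = 4.21555/0.719340 = 5.8603 m.
The centroid lies 0.726/2 = 0.363 m below the top edge, so the top edge sits at y_top = 5.8603 − 0.363 = 5.4973 m along the incline.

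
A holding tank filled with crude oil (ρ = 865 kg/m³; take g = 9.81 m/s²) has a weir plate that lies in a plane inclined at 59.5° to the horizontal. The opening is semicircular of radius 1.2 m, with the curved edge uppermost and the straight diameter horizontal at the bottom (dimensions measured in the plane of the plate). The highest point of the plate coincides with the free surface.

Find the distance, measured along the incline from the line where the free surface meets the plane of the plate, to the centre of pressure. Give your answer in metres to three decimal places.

γ = ρg = 865 × 9.81 / 1000 = 8.48565 kN/m³.
Let θ = 59.5° be the plate's angle to the horizontal; measure y along the incline from where the plane meets the free surface. Vertical depth h = y·sinθ with sinθ = 0.861629.
The centroid lies 4r/(3π) = 0.509296 m above the diameter, so r − 4r/(3π) = 1.2 − 0.509296 = 0.690704 m below the topmost point, so y_c = 0.690704 m and h_c = 0.690704 × 0.861629 = 0.595131 m.
A = πr²/2 = π × 1.2²/2 = 2.26195 m².
Resultant F = γ·h_c·A = 8.48565 × 0.595131 × 2.26195 = 11.423 kN.
I_c = (π/8 − 8/(9π))·r⁴ = 0.109757 × 1.2⁴ = 0.227592 m⁴.
Centre of pressure: y_p = y_c + I_c/(y_c·A) = 0.690704 + 0.227592/(0.690704 × 2.26195) = 0.690704 + 0.145674 = 0.836378 m along the plane.

y_p = 0.836 m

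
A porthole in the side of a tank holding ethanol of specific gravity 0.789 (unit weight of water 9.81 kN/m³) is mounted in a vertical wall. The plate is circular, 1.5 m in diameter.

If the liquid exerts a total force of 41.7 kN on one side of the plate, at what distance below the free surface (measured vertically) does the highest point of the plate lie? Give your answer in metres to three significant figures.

d_top ≈ 2.30 m

γ = 0.789 × 9.81 = 7.74009 kN/m³.
A = π(0.75)² = 1.76715 m².
From F = γ·h_c·A, the centroid depth is h_c = 41.7/(7.74009 × 1.76715) = 3.04871 m.
The centroid is at the centre, 0.75 m below the top of the plate, so the highest point sits at h_top = 3.04871 − 0.75 = 2.29871 m below the surface.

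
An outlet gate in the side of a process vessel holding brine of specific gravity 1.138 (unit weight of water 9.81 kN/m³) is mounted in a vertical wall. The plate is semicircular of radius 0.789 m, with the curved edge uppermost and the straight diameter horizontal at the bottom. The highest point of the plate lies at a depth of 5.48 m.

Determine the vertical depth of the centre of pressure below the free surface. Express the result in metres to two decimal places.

γ = 1.138 × 9.81 = 11.16378 kN/m³.
The centroid lies 4r/(3π) = 0.334862 m above the diameter, so r − 4r/(3π) = 0.789 − 0.334862 = 0.454138 m below the topmost point, so the centroid depth is h_c = 5.48 + 0.454138 = 5.93414 m.
A = πr²/2 = π × 0.789²/2 = 0.977854 m².
Resultant F = γ·h_c·A = 11.16378 × 5.93414 × 0.977854 = 64.7803 kN.
I_c = (π/8 − 8/(9π))·r⁴ = 0.109757 × 0.789⁴ = 0.0425344 m⁴.
Centre of pressure: y_p = y_c + I_c/(y_c·A) = 5.93414 + 0.0425344/(5.93414 × 0.977854) = 5.93414 + 0.00733008 = 5.94147 m along the plane.

h_p = 5.94 m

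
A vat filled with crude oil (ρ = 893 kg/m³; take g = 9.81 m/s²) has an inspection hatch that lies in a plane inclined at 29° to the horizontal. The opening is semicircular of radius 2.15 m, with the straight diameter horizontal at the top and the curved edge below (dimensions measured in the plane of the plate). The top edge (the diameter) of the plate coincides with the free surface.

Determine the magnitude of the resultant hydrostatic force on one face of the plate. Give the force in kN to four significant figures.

F ≈ 28.14 kN

γ = ρg = 893 × 9.81 / 1000 = 8.76033 kN/m³.
Let θ = 29° be the plate's angle to the horizontal; measure y along the incline from where the plane meets the free surface. Vertical depth h = y·sinθ with sinθ = 0.484810.
The centroid of a semicircle lies 4r/(3π) = 0.912488 m from the diameter, here below the top edge, so y_c = 0.912488 m and h_c = 0.912488 × 0.484810 = 0.442383 m.
A = πr²/2 = π × 2.15²/2 = 7.26101 m².
Resultant F = γ·h_c·A = 8.76033 × 0.442383 × 7.26101 = 28.1395 kN.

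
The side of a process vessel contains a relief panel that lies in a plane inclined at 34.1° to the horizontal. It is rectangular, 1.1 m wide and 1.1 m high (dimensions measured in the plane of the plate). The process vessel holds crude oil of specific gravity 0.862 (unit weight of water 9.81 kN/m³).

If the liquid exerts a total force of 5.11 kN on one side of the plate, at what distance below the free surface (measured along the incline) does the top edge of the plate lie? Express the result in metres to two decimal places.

γ = 0.862 × 9.81 = 8.45622 kN/m³.
A = 1.1 × 1.1 = 1.21 m².
From F = γ·h_c·A, the centroid depth is h_c = 5.11/(8.45622 × 1.21) = 0.499412 m.
Let θ = 34.1° be the plate's angle to the horizontal; measure y along the incline from where the plane meets the free surface. Vertical depth h = y·sinθ with sinθ = 0.560639.
Along the incline, y_c = h_c/sinθ = 0.499412/0.560639 = 0.890791 m.
The centroid lies 1.1/2 = 0.55 m below the top edge, so the top edge sits at y_top = 0.890791 − 0.55 = 0.340791 m along the incline.

y_top ≈ 0.34 m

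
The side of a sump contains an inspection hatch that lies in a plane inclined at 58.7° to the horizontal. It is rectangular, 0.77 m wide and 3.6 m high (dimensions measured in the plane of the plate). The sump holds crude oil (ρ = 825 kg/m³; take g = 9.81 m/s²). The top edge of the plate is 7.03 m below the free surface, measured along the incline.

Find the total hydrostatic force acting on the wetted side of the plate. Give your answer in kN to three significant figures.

γ = ρg = 825 × 9.81 / 1000 = 8.09325 kN/m³.
Let θ = 58.7° be the plate's angle to the horizontal; measure y along the incline from where the plane meets the free surface. Vertical depth h = y·sinθ with sinθ = 0.854459.
The centroid lies 3.6/2 = 1.8 m below the top edge, so y_c = 7.03 + 1.8 = 8.83 m and h_c = 8.83 × 0.854459 = 7.54487 m.
A = 0.77 × 3.6 = 2.772 m².
Resultant F = γ·h_c·A = 8.09325 × 7.54487 × 2.772 = 169.265 kN.

F ≈ 169 kN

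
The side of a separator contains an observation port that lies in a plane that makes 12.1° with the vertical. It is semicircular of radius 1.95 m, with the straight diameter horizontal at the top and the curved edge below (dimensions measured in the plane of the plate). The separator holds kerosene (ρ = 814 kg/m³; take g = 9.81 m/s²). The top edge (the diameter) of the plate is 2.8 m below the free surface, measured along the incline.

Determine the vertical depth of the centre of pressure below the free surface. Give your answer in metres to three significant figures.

h_p = 3.62 m

γ = ρg = 814 × 9.81 / 1000 = 7.98534 kN/m³.
The plate makes 12.1° with the vertical, i.e. θ = 90° − 12.1° = 77.9° to the horizontal. Measuring y along the incline from the free-surface line, vertical depth h = y·sinθ with sinθ = 0.977783.
The centroid of a semicircle lies 4r/(3π) = 0.827606 m from the diameter, here below the top edge, so y_c = 2.8 + 0.827606 = 3.62761 m and h_c = 3.62761 × 0.977783 = 3.54702 m.
A = πr²/2 = π × 1.95²/2 = 5.97295 m².
Resultant F = γ·h_c·A = 7.98534 × 3.54702 × 5.97295 = 169.179 kN.
I_c = (π/8 − 8/(9π))·r⁴ = 0.109757 × 1.95⁴ = 1.58698 m⁴.
Centre of pressure: y_p = y_c + I_c/(y_c·A) = 3.62761 + 1.58698/(3.62761 × 5.97295) = 3.62761 + 0.0732423 = 3.70085 m along the plane.
Vertically, h_p = y_p·sinθ = 3.70085 × 0.977783 = 3.61863 m.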